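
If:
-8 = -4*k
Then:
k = 2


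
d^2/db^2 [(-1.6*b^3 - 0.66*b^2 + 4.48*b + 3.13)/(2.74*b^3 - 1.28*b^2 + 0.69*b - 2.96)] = (2.8421709430404e-14*b^7 - 21.133072*b^6 + 219.954048*b^5 + 39.4790159999999*b^4 - 243.405568*b^3 + 536.900412*b^2 - 50.227488*b - 14.00291)/(20.570824*b^9 - 28.829184*b^8 + 29.00838*b^7 - 83.284448*b^6 + 69.592902*b^5 - 49.954272*b^4 + 88.034493*b^3 - 37.872312*b^2 + 18.136512*b - 25.934336)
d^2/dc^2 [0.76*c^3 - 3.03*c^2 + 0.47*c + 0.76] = 4.56*c - 6.06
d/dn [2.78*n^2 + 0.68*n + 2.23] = 5.56*n + 0.68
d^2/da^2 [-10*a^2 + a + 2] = -20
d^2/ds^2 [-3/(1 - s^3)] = 18*s*(2*s^3 + 1)/(s^3 - 1)^3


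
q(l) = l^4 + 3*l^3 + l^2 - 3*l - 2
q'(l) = 4*l^3 + 9*l^2 + 2*l - 3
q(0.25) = -2.64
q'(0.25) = -1.88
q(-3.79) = 66.74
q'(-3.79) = -99.06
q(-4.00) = 90.00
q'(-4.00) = -123.00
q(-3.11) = 20.31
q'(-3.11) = -42.49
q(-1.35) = -0.19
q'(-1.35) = 0.86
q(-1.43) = -0.26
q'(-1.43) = 0.85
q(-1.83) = -0.33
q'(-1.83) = -1.03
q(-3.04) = 17.49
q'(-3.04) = -38.28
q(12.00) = 26026.00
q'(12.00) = 8229.00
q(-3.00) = 16.00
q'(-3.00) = -36.00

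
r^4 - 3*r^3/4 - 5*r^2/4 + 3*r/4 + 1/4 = (r - 1)^2*(r + 1/4)*(r + 1)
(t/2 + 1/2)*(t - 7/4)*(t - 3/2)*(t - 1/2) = t^4/2 - 11*t^3/8 + t^2/4 + 47*t/32 - 21/32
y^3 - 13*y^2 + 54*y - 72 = (y - 6)*(y - 4)*(y - 3)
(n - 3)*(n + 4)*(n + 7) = n^3 + 8*n^2 - 5*n - 84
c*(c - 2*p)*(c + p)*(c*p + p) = c^4*p - c^3*p^2 + c^3*p - 2*c^2*p^3 - c^2*p^2 - 2*c*p^3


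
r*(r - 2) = r^2 - 2*r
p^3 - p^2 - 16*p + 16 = (p - 4)*(p - 1)*(p + 4)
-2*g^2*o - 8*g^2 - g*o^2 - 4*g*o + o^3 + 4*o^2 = (-2*g + o)*(g + o)*(o + 4)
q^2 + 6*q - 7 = (q - 1)*(q + 7)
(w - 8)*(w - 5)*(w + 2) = w^3 - 11*w^2 + 14*w + 80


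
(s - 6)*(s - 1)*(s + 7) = s^3 - 43*s + 42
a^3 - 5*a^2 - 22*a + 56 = (a - 7)*(a - 2)*(a + 4)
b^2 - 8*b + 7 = (b - 7)*(b - 1)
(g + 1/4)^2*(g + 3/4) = g^3 + 5*g^2/4 + 7*g/16 + 3/64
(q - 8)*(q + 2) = q^2 - 6*q - 16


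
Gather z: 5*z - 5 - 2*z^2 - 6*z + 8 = -2*z^2 - z + 3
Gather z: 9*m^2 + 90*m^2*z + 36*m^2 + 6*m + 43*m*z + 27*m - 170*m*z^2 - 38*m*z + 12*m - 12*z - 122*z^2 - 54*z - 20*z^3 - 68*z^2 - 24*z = 45*m^2 + 45*m - 20*z^3 + z^2*(-170*m - 190) + z*(90*m^2 + 5*m - 90)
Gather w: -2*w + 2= 2 - 2*w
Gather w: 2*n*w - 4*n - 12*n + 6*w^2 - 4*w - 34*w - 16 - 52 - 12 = -16*n + 6*w^2 + w*(2*n - 38) - 80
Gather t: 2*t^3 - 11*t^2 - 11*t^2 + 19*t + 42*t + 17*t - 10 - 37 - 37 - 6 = 2*t^3 - 22*t^2 + 78*t - 90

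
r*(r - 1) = r^2 - r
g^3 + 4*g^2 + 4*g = g*(g + 2)^2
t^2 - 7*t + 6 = (t - 6)*(t - 1)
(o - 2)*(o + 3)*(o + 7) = o^3 + 8*o^2 + o - 42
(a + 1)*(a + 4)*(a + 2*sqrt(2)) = a^3 + 2*sqrt(2)*a^2 + 5*a^2 + 4*a + 10*sqrt(2)*a + 8*sqrt(2)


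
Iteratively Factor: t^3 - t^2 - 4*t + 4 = (t + 2)*(t^2 - 3*t + 2) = (t - 2)*(t + 2)*(t - 1)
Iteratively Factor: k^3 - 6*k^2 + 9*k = (k)*(k^2 - 6*k + 9) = k*(k - 3)*(k - 3)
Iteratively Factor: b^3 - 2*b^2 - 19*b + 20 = (b + 4)*(b^2 - 6*b + 5) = (b - 1)*(b + 4)*(b - 5)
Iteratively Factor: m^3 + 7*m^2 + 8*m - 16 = (m - 1)*(m^2 + 8*m + 16) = (m - 1)*(m + 4)*(m + 4)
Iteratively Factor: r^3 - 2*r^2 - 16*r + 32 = (r - 4)*(r^2 + 2*r - 8) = (r - 4)*(r + 4)*(r - 2)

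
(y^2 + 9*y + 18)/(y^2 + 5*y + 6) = (y + 6)/(y + 2)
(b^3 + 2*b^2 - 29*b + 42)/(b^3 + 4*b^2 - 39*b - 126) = (b^2 - 5*b + 6)/(b^2 - 3*b - 18)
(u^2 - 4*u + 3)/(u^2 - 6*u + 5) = (u - 3)/(u - 5)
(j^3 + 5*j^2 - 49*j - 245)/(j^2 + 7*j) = j - 2 - 35/j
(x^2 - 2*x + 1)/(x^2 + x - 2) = (x - 1)/(x + 2)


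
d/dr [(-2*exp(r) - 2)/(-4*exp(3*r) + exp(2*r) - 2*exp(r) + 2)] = 2*(-2*(exp(r) + 1)*(6*exp(2*r) - exp(r) + 1) + 4*exp(3*r) - exp(2*r) + 2*exp(r) - 2)*exp(r)/(4*exp(3*r) - exp(2*r) + 2*exp(r) - 2)^2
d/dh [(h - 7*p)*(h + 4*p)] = 2*h - 3*p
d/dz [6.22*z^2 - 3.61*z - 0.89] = 12.44*z - 3.61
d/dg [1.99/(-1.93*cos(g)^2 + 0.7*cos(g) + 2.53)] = (1.393 - 7.6814*cos(g))*sin(g)/(-1.93*cos(g)^2 + 0.7*cos(g) + 2.53)^2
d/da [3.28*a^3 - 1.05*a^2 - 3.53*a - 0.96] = 9.84*a^2 - 2.1*a - 3.53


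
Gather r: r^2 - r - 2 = r^2 - r - 2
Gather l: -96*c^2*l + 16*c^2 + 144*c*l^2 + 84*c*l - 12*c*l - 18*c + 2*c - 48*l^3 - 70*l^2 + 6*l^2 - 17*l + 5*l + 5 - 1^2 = 16*c^2 - 16*c - 48*l^3 + l^2*(144*c - 64) + l*(-96*c^2 + 72*c - 12) + 4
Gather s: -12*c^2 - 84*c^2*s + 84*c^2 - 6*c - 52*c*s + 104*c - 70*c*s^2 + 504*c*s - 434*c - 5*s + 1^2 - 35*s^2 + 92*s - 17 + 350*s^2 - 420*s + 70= 72*c^2 - 336*c + s^2*(315 - 70*c) + s*(-84*c^2 + 452*c - 333) + 54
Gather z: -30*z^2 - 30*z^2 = -60*z^2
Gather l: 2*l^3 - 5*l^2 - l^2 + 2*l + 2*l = 2*l^3 - 6*l^2 + 4*l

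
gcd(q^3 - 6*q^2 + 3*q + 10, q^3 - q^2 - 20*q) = q - 5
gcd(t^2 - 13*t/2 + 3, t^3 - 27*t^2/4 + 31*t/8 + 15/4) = t - 6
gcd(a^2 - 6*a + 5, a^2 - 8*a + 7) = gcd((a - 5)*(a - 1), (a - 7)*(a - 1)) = a - 1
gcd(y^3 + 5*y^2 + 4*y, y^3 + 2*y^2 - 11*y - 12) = y^2 + 5*y + 4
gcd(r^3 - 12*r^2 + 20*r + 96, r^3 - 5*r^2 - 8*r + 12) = r^2 - 4*r - 12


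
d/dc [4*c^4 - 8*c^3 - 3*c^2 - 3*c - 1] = 16*c^3 - 24*c^2 - 6*c - 3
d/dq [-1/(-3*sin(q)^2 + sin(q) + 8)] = (1 - 6*sin(q))*cos(q)/(-3*sin(q)^2 + sin(q) + 8)^2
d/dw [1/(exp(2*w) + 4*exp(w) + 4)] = 2*(-exp(w) - 2)*exp(w)/(exp(2*w) + 4*exp(w) + 4)^2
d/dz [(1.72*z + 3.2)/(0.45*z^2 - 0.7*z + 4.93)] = (-0.774*z^2 - 2.88*z + 10.7196)/(0.2025*z^4 - 0.63*z^3 + 4.927*z^2 - 6.902*z + 24.3049)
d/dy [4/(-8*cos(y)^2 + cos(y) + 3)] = 4*(1 - 16*cos(y))*sin(y)/(-8*cos(y)^2 + cos(y) + 3)^2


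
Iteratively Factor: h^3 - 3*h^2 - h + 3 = (h - 3)*(h^2 - 1) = (h - 3)*(h + 1)*(h - 1)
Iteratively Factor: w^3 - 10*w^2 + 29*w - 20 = (w - 5)*(w^2 - 5*w + 4) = (w - 5)*(w - 1)*(w - 4)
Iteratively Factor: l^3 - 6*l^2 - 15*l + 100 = (l - 5)*(l^2 - l - 20) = (l - 5)^2*(l + 4)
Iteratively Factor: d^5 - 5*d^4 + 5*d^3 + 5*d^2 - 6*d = (d)*(d^4 - 5*d^3 + 5*d^2 + 5*d - 6) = d*(d - 2)*(d^3 - 3*d^2 - d + 3) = d*(d - 2)*(d + 1)*(d^2 - 4*d + 3) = d*(d - 3)*(d - 2)*(d + 1)*(d - 1)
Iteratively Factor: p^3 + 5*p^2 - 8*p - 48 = (p - 3)*(p^2 + 8*p + 16) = (p - 3)*(p + 4)*(p + 4)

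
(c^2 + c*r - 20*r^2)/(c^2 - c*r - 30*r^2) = (-c + 4*r)/(-c + 6*r)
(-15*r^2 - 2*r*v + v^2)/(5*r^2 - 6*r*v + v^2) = (-3*r - v)/(r - v)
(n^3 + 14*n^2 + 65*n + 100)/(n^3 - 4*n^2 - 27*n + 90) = (n^2 + 9*n + 20)/(n^2 - 9*n + 18)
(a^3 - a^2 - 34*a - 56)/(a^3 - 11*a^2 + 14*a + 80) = (a^2 - 3*a - 28)/(a^2 - 13*a + 40)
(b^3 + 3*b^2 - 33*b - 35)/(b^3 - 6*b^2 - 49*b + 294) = (b^2 - 4*b - 5)/(b^2 - 13*b + 42)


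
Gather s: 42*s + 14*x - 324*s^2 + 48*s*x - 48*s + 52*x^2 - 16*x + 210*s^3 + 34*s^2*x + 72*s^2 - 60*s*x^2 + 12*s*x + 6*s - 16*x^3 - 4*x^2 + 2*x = 210*s^3 + s^2*(34*x - 252) + s*(-60*x^2 + 60*x) - 16*x^3 + 48*x^2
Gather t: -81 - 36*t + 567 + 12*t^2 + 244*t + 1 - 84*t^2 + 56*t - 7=-72*t^2 + 264*t + 480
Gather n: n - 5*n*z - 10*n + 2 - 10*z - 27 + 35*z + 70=n*(-5*z - 9) + 25*z + 45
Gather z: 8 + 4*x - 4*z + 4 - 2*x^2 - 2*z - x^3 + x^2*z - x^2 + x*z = -x^3 - 3*x^2 + 4*x + z*(x^2 + x - 6) + 12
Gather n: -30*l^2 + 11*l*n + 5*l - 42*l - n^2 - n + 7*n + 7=-30*l^2 - 37*l - n^2 + n*(11*l + 6) + 7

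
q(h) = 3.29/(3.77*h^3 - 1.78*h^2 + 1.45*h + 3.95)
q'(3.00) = -0.03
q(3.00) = 0.03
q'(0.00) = -0.31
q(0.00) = 0.83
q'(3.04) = -0.03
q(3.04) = 0.03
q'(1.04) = -0.54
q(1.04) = 0.42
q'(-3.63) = -0.01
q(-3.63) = -0.02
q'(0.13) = -0.23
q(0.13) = 0.80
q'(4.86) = -0.01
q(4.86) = 0.01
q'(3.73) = -0.01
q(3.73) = 0.02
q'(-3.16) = -0.02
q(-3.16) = -0.02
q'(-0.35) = -1.43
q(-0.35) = 1.07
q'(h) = 3.29*(-11.31*h^2 + 3.56*h - 1.45)/(3.77*h^3 - 1.78*h^2 + 1.45*h + 3.95)^2 = (-37.2099*h^2 + 11.7124*h - 4.7705)/(3.77*h^3 - 1.78*h^2 + 1.45*h + 3.95)^2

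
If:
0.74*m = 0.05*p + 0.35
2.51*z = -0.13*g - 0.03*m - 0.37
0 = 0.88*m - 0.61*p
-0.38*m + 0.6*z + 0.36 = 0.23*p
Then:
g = -3.39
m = 0.52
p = 0.76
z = 0.02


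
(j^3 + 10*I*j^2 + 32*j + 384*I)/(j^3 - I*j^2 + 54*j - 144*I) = (j + 8*I)/(j - 3*I)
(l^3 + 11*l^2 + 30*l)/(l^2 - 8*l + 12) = l*(l^2 + 11*l + 30)/(l^2 - 8*l + 12)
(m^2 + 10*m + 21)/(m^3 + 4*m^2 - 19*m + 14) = (m + 3)/(m^2 - 3*m + 2)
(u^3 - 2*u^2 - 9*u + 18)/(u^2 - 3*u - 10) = (-u^3 + 2*u^2 + 9*u - 18)/(-u^2 + 3*u + 10)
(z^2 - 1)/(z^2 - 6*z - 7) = (z - 1)/(z - 7)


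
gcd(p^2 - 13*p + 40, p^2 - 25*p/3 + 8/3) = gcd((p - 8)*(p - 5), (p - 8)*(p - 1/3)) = p - 8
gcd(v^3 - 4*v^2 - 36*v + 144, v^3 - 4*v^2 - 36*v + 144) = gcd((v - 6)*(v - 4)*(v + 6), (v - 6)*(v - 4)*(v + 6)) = v^3 - 4*v^2 - 36*v + 144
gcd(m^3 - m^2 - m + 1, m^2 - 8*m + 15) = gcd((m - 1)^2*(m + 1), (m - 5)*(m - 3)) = 1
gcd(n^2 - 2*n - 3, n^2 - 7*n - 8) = n + 1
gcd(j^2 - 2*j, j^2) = j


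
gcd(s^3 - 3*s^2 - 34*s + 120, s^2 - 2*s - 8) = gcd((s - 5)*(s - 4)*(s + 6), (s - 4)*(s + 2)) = s - 4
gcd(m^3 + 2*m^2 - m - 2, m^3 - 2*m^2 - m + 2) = m^2 - 1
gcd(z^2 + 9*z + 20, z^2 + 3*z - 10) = z + 5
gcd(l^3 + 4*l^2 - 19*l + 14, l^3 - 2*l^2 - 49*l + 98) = l^2 + 5*l - 14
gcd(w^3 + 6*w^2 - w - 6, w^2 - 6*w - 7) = w + 1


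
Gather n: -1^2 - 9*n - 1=-9*n - 2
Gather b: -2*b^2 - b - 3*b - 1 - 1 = -2*b^2 - 4*b - 2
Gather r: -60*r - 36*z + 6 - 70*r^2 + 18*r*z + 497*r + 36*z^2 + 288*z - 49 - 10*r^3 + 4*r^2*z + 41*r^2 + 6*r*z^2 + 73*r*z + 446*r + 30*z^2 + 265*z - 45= -10*r^3 + r^2*(4*z - 29) + r*(6*z^2 + 91*z + 883) + 66*z^2 + 517*z - 88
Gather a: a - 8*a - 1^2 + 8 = 7 - 7*a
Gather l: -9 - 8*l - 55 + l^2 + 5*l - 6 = l^2 - 3*l - 70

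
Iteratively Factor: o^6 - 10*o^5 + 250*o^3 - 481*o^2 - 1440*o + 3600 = (o - 4)*(o^5 - 6*o^4 - 24*o^3 + 154*o^2 + 135*o - 900) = (o - 4)*(o + 3)*(o^4 - 9*o^3 + 3*o^2 + 145*o - 300) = (o - 4)*(o + 3)*(o + 4)*(o^3 - 13*o^2 + 55*o - 75) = (o - 5)*(o - 4)*(o + 3)*(o + 4)*(o^2 - 8*o + 15) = (o - 5)*(o - 4)*(o - 3)*(o + 3)*(o + 4)*(o - 5)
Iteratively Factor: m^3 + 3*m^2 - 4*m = (m)*(m^2 + 3*m - 4) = m*(m + 4)*(m - 1)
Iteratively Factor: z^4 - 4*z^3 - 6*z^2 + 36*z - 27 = (z + 3)*(z^3 - 7*z^2 + 15*z - 9) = (z - 1)*(z + 3)*(z^2 - 6*z + 9) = (z - 3)*(z - 1)*(z + 3)*(z - 3)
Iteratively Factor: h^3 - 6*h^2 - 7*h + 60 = (h - 4)*(h^2 - 2*h - 15) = (h - 5)*(h - 4)*(h + 3)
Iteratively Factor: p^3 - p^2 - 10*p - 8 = (p + 1)*(p^2 - 2*p - 8) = (p - 4)*(p + 1)*(p + 2)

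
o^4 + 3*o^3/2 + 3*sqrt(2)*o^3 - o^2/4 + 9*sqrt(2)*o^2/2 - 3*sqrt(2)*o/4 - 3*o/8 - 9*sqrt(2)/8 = (o - 1/2)*(o + 1/2)*(o + 3/2)*(o + 3*sqrt(2))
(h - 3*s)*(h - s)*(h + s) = h^3 - 3*h^2*s - h*s^2 + 3*s^3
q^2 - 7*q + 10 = (q - 5)*(q - 2)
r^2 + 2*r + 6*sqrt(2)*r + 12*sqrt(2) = (r + 2)*(r + 6*sqrt(2))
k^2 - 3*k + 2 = (k - 2)*(k - 1)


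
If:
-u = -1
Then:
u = 1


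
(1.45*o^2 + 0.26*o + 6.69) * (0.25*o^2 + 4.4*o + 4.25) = 0.3625*o^4 + 6.445*o^3 + 8.979*o^2 + 30.541*o + 28.4325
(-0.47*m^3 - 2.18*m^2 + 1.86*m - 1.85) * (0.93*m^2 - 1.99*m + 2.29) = -0.4371*m^5 - 1.0921*m^4 + 4.9917*m^3 - 10.4141*m^2 + 7.9409*m - 4.2365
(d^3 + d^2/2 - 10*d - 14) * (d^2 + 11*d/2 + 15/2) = d^5 + 6*d^4 + d^3/4 - 261*d^2/4 - 152*d - 105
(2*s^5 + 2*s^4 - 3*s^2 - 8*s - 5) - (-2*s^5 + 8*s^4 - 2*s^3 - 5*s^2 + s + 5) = 4*s^5 - 6*s^4 + 2*s^3 + 2*s^2 - 9*s - 10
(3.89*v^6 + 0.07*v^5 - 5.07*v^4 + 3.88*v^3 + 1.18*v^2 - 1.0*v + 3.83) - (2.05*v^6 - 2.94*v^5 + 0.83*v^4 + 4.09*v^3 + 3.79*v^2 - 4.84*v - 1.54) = 1.84*v^6 + 3.01*v^5 - 5.9*v^4 - 0.21*v^3 - 2.61*v^2 + 3.84*v + 5.37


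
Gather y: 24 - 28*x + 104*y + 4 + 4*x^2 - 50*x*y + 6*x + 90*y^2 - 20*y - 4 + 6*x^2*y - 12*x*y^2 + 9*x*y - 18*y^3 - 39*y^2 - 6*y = 4*x^2 - 22*x - 18*y^3 + y^2*(51 - 12*x) + y*(6*x^2 - 41*x + 78) + 24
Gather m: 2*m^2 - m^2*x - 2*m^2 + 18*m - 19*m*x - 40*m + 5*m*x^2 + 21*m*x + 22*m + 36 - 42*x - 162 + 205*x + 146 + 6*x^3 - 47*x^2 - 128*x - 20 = -m^2*x + m*(5*x^2 + 2*x) + 6*x^3 - 47*x^2 + 35*x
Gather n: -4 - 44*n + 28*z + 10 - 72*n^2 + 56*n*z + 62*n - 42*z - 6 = -72*n^2 + n*(56*z + 18) - 14*z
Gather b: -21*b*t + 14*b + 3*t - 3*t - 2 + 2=b*(14 - 21*t)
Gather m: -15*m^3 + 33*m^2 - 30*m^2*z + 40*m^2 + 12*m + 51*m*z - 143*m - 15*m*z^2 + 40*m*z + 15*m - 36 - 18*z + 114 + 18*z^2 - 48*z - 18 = -15*m^3 + m^2*(73 - 30*z) + m*(-15*z^2 + 91*z - 116) + 18*z^2 - 66*z + 60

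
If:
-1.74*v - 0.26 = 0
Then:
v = -0.15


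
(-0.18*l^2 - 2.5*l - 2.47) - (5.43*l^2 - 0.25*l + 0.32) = -5.61*l^2 - 2.25*l - 2.79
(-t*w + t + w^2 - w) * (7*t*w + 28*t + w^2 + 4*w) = -7*t^2*w^2 - 21*t^2*w + 28*t^2 + 6*t*w^3 + 18*t*w^2 - 24*t*w + w^4 + 3*w^3 - 4*w^2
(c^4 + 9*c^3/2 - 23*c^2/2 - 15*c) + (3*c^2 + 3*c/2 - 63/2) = c^4 + 9*c^3/2 - 17*c^2/2 - 27*c/2 - 63/2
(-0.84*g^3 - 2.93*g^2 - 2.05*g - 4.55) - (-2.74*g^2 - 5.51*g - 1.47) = -0.84*g^3 - 0.19*g^2 + 3.46*g - 3.08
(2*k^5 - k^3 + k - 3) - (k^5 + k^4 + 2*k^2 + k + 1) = k^5 - k^4 - k^3 - 2*k^2 - 4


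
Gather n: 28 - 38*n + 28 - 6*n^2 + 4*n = -6*n^2 - 34*n + 56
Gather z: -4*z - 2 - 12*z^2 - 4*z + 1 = -12*z^2 - 8*z - 1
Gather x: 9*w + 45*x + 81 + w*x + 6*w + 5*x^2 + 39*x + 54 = 15*w + 5*x^2 + x*(w + 84) + 135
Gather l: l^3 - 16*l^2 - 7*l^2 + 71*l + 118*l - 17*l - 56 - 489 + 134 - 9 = l^3 - 23*l^2 + 172*l - 420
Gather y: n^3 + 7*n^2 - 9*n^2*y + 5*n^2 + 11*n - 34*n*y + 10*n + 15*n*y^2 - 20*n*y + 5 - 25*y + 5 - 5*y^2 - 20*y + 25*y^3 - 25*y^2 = n^3 + 12*n^2 + 21*n + 25*y^3 + y^2*(15*n - 30) + y*(-9*n^2 - 54*n - 45) + 10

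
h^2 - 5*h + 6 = (h - 3)*(h - 2)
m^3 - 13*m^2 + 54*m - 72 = (m - 6)*(m - 4)*(m - 3)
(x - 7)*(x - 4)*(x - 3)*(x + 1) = x^4 - 13*x^3 + 47*x^2 - 23*x - 84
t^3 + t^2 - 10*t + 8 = (t - 2)*(t - 1)*(t + 4)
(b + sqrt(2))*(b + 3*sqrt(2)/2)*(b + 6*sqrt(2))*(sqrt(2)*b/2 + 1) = sqrt(2)*b^4/2 + 19*b^3/2 + 25*sqrt(2)*b^2 + 51*b + 18*sqrt(2)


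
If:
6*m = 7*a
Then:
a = 6*m/7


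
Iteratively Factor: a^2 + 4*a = (a)*(a + 4)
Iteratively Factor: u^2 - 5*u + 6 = (u - 3)*(u - 2)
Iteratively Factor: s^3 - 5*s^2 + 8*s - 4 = (s - 1)*(s^2 - 4*s + 4) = (s - 2)*(s - 1)*(s - 2)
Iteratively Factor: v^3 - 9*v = (v)*(v^2 - 9) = v*(v + 3)*(v - 3)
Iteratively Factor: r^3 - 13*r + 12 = (r + 4)*(r^2 - 4*r + 3) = (r - 1)*(r + 4)*(r - 3)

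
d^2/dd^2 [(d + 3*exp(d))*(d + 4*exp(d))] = 7*d*exp(d) + 48*exp(2*d) + 14*exp(d) + 2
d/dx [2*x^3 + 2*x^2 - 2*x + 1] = 6*x^2 + 4*x - 2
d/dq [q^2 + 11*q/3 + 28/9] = 2*q + 11/3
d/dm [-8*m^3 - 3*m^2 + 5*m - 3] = -24*m^2 - 6*m + 5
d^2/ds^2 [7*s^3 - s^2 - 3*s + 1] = 42*s - 2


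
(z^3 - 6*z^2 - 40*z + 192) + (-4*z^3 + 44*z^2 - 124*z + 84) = -3*z^3 + 38*z^2 - 164*z + 276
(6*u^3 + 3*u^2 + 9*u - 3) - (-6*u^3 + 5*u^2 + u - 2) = 12*u^3 - 2*u^2 + 8*u - 1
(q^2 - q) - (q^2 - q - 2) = 2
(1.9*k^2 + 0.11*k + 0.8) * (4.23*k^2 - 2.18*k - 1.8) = 8.037*k^4 - 3.6767*k^3 - 0.2758*k^2 - 1.942*k - 1.44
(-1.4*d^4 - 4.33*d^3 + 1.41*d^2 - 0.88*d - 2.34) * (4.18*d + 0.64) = -5.852*d^5 - 18.9954*d^4 + 3.1226*d^3 - 2.776*d^2 - 10.3444*d - 1.4976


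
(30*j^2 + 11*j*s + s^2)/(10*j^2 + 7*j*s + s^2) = (6*j + s)/(2*j + s)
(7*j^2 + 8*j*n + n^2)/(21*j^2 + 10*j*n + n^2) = (j + n)/(3*j + n)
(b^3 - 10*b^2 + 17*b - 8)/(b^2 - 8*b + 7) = (b^2 - 9*b + 8)/(b - 7)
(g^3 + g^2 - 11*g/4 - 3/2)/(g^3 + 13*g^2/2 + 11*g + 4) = (g - 3/2)/(g + 4)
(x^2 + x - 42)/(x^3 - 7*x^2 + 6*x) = (x + 7)/(x*(x - 1))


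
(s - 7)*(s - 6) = s^2 - 13*s + 42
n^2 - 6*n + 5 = (n - 5)*(n - 1)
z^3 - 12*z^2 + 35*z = z*(z - 7)*(z - 5)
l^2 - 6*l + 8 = (l - 4)*(l - 2)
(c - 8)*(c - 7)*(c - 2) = c^3 - 17*c^2 + 86*c - 112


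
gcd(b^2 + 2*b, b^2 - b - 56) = 1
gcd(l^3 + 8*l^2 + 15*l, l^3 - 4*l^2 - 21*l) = l^2 + 3*l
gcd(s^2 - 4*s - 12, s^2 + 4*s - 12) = 1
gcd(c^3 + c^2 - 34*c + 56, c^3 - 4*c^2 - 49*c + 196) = c^2 + 3*c - 28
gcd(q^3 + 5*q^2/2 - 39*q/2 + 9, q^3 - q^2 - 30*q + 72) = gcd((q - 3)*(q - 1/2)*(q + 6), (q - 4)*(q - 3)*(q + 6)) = q^2 + 3*q - 18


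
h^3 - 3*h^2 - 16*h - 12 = (h - 6)*(h + 1)*(h + 2)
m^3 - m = m*(m - 1)*(m + 1)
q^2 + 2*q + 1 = (q + 1)^2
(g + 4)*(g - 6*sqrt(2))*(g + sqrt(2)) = g^3 - 5*sqrt(2)*g^2 + 4*g^2 - 20*sqrt(2)*g - 12*g - 48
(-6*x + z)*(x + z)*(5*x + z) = -30*x^3 - 31*x^2*z + z^3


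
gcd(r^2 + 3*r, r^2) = r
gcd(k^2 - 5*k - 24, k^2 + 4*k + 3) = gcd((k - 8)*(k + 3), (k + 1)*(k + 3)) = k + 3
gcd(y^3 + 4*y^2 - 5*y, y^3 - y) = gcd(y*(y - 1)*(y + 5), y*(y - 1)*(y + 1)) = y^2 - y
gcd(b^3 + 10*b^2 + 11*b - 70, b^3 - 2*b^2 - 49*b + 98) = b^2 + 5*b - 14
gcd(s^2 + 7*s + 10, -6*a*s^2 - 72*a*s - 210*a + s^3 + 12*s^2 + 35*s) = s + 5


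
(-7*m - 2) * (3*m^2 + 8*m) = -21*m^3 - 62*m^2 - 16*m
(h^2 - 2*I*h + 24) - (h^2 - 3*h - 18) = 3*h - 2*I*h + 42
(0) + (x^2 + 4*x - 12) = x^2 + 4*x - 12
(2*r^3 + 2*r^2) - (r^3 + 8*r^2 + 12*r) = r^3 - 6*r^2 - 12*r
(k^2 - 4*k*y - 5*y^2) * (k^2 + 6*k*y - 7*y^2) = k^4 + 2*k^3*y - 36*k^2*y^2 - 2*k*y^3 + 35*y^4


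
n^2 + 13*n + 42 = (n + 6)*(n + 7)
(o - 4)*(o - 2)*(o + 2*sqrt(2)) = o^3 - 6*o^2 + 2*sqrt(2)*o^2 - 12*sqrt(2)*o + 8*o + 16*sqrt(2)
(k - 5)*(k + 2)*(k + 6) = k^3 + 3*k^2 - 28*k - 60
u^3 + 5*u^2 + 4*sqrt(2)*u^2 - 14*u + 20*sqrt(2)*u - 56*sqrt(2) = (u - 2)*(u + 7)*(u + 4*sqrt(2))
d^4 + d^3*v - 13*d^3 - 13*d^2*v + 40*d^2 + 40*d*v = d*(d - 8)*(d - 5)*(d + v)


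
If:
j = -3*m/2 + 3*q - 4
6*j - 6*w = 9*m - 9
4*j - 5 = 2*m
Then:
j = 21/8 - w/2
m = 11/4 - w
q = 43/12 - 2*w/3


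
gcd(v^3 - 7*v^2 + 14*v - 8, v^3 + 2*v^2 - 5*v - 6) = v - 2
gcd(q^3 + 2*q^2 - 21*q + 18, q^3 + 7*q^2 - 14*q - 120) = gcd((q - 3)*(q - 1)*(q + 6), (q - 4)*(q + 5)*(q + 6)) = q + 6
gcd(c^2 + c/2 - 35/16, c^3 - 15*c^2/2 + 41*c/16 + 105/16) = c - 5/4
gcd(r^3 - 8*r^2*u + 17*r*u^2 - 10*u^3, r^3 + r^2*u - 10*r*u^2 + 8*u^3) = r^2 - 3*r*u + 2*u^2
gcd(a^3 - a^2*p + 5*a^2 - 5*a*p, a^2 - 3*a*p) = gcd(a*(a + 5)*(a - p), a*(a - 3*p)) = a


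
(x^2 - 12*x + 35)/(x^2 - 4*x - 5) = (x - 7)/(x + 1)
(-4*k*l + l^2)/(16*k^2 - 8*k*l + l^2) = -l/(4*k - l)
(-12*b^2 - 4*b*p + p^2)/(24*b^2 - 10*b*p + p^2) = (2*b + p)/(-4*b + p)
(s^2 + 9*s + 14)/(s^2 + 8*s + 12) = (s + 7)/(s + 6)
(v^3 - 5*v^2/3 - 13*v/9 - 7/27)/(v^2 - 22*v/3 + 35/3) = (9*v^2 + 6*v + 1)/(9*(v - 5))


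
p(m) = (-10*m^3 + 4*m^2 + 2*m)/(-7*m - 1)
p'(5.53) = 15.02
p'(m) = (-30*m^2 + 8*m + 2)/(-7*m - 1) + 7*(-10*m^3 + 4*m^2 + 2*m)/(-7*m - 1)^2 = 2*(70*m^3 + m^2 - 4*m - 1)/(49*m^2 + 14*m + 1)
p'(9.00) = 24.94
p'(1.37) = 3.13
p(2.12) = 4.61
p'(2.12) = 5.28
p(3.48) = 14.43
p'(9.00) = 24.94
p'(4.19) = 11.19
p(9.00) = 108.56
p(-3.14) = 16.34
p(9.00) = 108.56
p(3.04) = 10.68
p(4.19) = 21.66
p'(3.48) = 9.17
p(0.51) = -0.16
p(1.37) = 1.46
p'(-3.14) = -9.75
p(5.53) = 39.23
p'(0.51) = 0.62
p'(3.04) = 7.91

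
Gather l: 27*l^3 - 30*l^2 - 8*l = 27*l^3 - 30*l^2 - 8*l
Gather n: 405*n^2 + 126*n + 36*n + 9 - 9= 405*n^2 + 162*n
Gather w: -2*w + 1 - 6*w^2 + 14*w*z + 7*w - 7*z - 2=-6*w^2 + w*(14*z + 5) - 7*z - 1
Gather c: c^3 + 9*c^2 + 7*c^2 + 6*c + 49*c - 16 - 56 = c^3 + 16*c^2 + 55*c - 72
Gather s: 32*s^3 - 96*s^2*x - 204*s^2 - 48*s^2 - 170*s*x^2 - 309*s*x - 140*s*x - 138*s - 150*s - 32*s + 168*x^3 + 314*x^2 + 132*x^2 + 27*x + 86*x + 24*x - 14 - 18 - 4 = 32*s^3 + s^2*(-96*x - 252) + s*(-170*x^2 - 449*x - 320) + 168*x^3 + 446*x^2 + 137*x - 36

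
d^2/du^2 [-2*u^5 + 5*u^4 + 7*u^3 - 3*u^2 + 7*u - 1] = -40*u^3 + 60*u^2 + 42*u - 6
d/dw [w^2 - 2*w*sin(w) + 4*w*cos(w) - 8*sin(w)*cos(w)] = -4*w*sin(w) - 2*w*cos(w) + 2*w - 2*sin(w) + 4*cos(w) - 8*cos(2*w)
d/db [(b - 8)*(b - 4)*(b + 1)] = 3*b^2 - 22*b + 20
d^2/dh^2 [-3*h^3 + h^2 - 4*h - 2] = 2 - 18*h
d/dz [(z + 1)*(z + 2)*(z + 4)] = 3*z^2 + 14*z + 14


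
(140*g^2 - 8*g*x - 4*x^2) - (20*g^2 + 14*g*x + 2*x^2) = 120*g^2 - 22*g*x - 6*x^2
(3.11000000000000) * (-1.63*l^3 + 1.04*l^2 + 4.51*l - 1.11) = -5.0693*l^3 + 3.2344*l^2 + 14.0261*l - 3.4521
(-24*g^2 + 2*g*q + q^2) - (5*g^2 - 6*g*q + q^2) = -29*g^2 + 8*g*q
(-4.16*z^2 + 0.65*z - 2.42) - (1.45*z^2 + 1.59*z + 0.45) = -5.61*z^2 - 0.94*z - 2.87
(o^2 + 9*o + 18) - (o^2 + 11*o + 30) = -2*o - 12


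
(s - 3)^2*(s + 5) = s^3 - s^2 - 21*s + 45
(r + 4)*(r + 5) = r^2 + 9*r + 20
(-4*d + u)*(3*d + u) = -12*d^2 - d*u + u^2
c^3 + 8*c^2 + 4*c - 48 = (c - 2)*(c + 4)*(c + 6)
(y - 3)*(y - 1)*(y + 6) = y^3 + 2*y^2 - 21*y + 18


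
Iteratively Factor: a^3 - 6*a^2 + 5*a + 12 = (a - 3)*(a^2 - 3*a - 4) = (a - 4)*(a - 3)*(a + 1)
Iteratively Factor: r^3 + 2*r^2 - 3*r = (r + 3)*(r^2 - r) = (r - 1)*(r + 3)*(r)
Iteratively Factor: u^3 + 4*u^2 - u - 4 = (u + 1)*(u^2 + 3*u - 4) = (u - 1)*(u + 1)*(u + 4)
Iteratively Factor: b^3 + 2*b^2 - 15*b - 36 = (b - 4)*(b^2 + 6*b + 9) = (b - 4)*(b + 3)*(b + 3)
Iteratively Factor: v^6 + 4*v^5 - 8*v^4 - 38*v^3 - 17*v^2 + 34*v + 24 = (v - 1)*(v^5 + 5*v^4 - 3*v^3 - 41*v^2 - 58*v - 24) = (v - 1)*(v + 1)*(v^4 + 4*v^3 - 7*v^2 - 34*v - 24) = (v - 1)*(v + 1)*(v + 2)*(v^3 + 2*v^2 - 11*v - 12) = (v - 1)*(v + 1)^2*(v + 2)*(v^2 + v - 12) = (v - 1)*(v + 1)^2*(v + 2)*(v + 4)*(v - 3)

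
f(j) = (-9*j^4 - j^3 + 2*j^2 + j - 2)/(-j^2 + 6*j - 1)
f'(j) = (2*j - 6)*(-9*j^4 - j^3 + 2*j^2 + j - 2)/(-j^2 + 6*j - 1)^2 + (-36*j^3 - 3*j^2 + 4*j + 1)/(-j^2 + 6*j - 1) = (18*j^5 - 161*j^4 + 24*j^3 + 16*j^2 - 8*j + 11)/(j^4 - 12*j^3 + 38*j^2 - 12*j + 1)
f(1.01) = -2.31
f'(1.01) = -6.41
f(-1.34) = 2.43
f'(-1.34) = -5.15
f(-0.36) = 0.67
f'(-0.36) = 1.11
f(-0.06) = 1.51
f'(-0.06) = 6.20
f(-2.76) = 19.49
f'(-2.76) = -19.84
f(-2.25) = 10.91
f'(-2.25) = -13.92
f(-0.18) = 1.00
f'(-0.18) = 2.83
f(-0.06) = 1.51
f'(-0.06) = 6.20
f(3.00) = -92.12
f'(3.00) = -123.25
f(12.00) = 2576.08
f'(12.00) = 222.21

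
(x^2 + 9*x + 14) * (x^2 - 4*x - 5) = x^4 + 5*x^3 - 27*x^2 - 101*x - 70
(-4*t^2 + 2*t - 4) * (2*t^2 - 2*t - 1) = -8*t^4 + 12*t^3 - 8*t^2 + 6*t + 4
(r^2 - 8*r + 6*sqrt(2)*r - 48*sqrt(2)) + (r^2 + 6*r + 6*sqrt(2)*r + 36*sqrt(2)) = 2*r^2 - 2*r + 12*sqrt(2)*r - 12*sqrt(2)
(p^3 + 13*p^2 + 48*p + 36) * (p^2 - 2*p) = p^5 + 11*p^4 + 22*p^3 - 60*p^2 - 72*p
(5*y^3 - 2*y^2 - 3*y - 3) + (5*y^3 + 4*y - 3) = 10*y^3 - 2*y^2 + y - 6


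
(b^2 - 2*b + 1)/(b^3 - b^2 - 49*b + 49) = (b - 1)/(b^2 - 49)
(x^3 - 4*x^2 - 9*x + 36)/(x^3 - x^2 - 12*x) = (x - 3)/x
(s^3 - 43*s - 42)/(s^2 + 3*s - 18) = (s^2 - 6*s - 7)/(s - 3)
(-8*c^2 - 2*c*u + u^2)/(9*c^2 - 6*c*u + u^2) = (-8*c^2 - 2*c*u + u^2)/(9*c^2 - 6*c*u + u^2)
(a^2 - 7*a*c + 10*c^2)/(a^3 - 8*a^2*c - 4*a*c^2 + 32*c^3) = (a - 5*c)/(a^2 - 6*a*c - 16*c^2)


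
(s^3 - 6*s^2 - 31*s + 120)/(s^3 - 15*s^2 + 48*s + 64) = (s^2 + 2*s - 15)/(s^2 - 7*s - 8)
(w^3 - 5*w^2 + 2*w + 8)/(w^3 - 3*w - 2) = (w - 4)/(w + 1)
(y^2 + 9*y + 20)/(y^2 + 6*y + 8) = (y + 5)/(y + 2)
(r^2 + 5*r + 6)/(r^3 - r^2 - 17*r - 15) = (r + 2)/(r^2 - 4*r - 5)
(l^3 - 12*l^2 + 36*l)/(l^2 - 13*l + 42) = l*(l - 6)/(l - 7)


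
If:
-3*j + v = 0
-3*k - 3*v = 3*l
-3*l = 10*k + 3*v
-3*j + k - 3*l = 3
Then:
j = 1/2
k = 0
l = -3/2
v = 3/2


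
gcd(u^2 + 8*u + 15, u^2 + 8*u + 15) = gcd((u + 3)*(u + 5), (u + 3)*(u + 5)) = u^2 + 8*u + 15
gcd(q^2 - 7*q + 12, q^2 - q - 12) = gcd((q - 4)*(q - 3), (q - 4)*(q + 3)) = q - 4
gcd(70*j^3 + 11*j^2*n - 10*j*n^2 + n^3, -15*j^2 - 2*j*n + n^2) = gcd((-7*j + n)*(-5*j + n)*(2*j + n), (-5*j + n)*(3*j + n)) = 5*j - n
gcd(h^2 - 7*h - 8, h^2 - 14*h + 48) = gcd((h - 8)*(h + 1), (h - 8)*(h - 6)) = h - 8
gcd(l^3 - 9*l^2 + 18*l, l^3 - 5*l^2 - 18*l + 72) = l^2 - 9*l + 18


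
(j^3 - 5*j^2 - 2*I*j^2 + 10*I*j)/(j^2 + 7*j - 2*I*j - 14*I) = j*(j - 5)/(j + 7)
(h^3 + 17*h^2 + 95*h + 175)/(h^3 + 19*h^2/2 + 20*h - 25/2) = 2*(h + 7)/(2*h - 1)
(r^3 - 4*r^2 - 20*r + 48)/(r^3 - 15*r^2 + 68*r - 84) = (r + 4)/(r - 7)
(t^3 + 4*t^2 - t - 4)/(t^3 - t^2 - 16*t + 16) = (t + 1)/(t - 4)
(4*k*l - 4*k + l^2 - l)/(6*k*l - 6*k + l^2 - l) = (4*k + l)/(6*k + l)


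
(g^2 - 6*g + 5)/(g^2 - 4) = (g^2 - 6*g + 5)/(g^2 - 4)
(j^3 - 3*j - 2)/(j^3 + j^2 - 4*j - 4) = (j + 1)/(j + 2)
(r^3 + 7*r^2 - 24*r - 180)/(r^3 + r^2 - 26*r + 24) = (r^2 + r - 30)/(r^2 - 5*r + 4)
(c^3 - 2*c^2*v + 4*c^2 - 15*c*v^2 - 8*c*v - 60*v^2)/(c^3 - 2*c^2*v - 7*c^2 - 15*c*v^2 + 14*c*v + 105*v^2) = (c + 4)/(c - 7)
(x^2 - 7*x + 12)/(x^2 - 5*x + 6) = (x - 4)/(x - 2)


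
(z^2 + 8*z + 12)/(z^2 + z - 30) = (z + 2)/(z - 5)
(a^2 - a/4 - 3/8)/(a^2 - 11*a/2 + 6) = (8*a^2 - 2*a - 3)/(4*(2*a^2 - 11*a + 12))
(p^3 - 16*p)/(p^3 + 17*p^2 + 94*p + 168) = p*(p - 4)/(p^2 + 13*p + 42)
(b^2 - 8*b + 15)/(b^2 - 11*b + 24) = (b - 5)/(b - 8)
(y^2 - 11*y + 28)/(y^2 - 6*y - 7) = (y - 4)/(y + 1)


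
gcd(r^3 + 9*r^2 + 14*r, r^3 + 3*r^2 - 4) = r + 2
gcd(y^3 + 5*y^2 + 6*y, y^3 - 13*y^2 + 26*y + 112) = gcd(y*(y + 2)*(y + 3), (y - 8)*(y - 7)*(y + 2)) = y + 2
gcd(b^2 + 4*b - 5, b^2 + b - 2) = b - 1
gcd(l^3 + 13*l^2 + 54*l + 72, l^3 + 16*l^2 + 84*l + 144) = l^2 + 10*l + 24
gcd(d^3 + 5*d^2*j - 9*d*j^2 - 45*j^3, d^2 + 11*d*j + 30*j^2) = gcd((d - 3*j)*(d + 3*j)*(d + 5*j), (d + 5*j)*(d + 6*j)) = d + 5*j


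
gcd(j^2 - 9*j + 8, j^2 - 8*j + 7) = j - 1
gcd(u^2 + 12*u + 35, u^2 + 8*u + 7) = u + 7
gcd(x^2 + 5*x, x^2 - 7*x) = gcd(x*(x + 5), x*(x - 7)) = x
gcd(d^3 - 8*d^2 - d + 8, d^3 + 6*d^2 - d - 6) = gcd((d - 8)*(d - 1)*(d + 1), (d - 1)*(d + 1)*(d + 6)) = d^2 - 1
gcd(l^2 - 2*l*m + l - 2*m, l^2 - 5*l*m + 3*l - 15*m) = 1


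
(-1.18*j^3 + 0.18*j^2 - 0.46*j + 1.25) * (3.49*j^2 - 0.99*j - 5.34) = -4.1182*j^5 + 1.7964*j^4 + 4.5176*j^3 + 3.8567*j^2 + 1.2189*j - 6.675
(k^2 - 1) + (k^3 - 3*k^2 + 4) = k^3 - 2*k^2 + 3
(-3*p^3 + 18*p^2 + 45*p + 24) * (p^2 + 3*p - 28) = -3*p^5 + 9*p^4 + 183*p^3 - 345*p^2 - 1188*p - 672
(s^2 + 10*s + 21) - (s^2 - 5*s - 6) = 15*s + 27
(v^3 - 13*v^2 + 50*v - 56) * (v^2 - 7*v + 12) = v^5 - 20*v^4 + 153*v^3 - 562*v^2 + 992*v - 672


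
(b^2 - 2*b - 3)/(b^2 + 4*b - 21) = (b + 1)/(b + 7)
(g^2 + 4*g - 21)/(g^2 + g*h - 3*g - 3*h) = (g + 7)/(g + h)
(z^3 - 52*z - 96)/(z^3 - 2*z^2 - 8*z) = (z^2 - 2*z - 48)/(z*(z - 4))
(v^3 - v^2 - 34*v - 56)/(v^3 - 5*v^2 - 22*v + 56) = (v + 2)/(v - 2)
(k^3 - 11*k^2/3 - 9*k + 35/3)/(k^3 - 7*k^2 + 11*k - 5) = (k + 7/3)/(k - 1)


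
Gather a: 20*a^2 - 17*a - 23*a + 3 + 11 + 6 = 20*a^2 - 40*a + 20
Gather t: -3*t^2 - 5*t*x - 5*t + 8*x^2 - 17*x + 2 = -3*t^2 + t*(-5*x - 5) + 8*x^2 - 17*x + 2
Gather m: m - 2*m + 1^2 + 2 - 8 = -m - 5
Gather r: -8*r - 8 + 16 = 8 - 8*r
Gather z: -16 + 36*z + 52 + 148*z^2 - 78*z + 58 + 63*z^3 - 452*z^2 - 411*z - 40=63*z^3 - 304*z^2 - 453*z + 54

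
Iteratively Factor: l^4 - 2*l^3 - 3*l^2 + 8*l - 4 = (l - 1)*(l^3 - l^2 - 4*l + 4) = (l - 2)*(l - 1)*(l^2 + l - 2) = (l - 2)*(l - 1)*(l + 2)*(l - 1)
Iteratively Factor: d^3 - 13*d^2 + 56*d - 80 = (d - 4)*(d^2 - 9*d + 20) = (d - 4)^2*(d - 5)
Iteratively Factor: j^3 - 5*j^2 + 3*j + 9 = (j - 3)*(j^2 - 2*j - 3) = (j - 3)*(j + 1)*(j - 3)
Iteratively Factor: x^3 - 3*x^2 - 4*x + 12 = (x - 3)*(x^2 - 4) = (x - 3)*(x + 2)*(x - 2)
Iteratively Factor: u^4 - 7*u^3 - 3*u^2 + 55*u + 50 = (u - 5)*(u^3 - 2*u^2 - 13*u - 10) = (u - 5)*(u + 2)*(u^2 - 4*u - 5) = (u - 5)*(u + 1)*(u + 2)*(u - 5)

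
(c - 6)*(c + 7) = c^2 + c - 42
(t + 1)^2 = t^2 + 2*t + 1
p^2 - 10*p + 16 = (p - 8)*(p - 2)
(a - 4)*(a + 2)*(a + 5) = a^3 + 3*a^2 - 18*a - 40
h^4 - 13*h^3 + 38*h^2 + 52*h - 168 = (h - 7)*(h - 6)*(h - 2)*(h + 2)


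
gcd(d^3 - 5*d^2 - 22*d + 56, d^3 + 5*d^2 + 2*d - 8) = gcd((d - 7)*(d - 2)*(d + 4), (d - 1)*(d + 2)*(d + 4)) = d + 4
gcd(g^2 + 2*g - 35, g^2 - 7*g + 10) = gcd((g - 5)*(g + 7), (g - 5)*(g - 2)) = g - 5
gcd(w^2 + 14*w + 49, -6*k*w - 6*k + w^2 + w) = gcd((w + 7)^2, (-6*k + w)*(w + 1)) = 1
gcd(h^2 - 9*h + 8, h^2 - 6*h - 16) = h - 8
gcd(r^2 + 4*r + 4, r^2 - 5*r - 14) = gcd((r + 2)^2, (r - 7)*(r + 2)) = r + 2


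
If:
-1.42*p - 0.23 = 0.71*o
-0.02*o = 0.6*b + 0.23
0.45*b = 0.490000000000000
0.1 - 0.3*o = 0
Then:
No Solution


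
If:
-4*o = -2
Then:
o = 1/2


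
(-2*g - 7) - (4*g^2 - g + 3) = -4*g^2 - g - 10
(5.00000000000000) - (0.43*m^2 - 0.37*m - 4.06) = -0.43*m^2 + 0.37*m + 9.06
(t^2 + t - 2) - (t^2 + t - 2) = 0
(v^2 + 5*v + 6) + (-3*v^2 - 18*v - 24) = -2*v^2 - 13*v - 18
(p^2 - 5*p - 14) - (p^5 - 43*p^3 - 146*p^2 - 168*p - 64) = -p^5 + 43*p^3 + 147*p^2 + 163*p + 50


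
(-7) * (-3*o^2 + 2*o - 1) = 21*o^2 - 14*o + 7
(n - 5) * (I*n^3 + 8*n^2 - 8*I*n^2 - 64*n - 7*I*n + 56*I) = I*n^4 + 8*n^3 - 13*I*n^3 - 104*n^2 + 33*I*n^2 + 320*n + 91*I*n - 280*I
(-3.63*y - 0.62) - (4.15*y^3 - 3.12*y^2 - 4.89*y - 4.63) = -4.15*y^3 + 3.12*y^2 + 1.26*y + 4.01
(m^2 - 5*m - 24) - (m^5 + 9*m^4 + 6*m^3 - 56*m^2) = -m^5 - 9*m^4 - 6*m^3 + 57*m^2 - 5*m - 24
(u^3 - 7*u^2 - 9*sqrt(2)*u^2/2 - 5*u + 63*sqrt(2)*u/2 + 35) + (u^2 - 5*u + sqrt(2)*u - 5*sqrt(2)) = u^3 - 9*sqrt(2)*u^2/2 - 6*u^2 - 10*u + 65*sqrt(2)*u/2 - 5*sqrt(2) + 35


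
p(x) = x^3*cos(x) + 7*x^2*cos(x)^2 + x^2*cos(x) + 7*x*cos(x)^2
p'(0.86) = -1.44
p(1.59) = -0.12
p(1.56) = 0.07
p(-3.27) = 75.18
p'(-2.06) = -25.52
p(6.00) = 513.01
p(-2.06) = 5.49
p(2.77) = 36.51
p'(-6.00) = -41.20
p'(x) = -x^3*sin(x) - 14*x^2*sin(x)*cos(x) - x^2*sin(x) + 3*x^2*cos(x) - 14*x*sin(x)*cos(x) + 14*x*cos(x)^2 + 2*x*cos(x) + 7*cos(x)^2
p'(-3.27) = -47.17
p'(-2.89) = -72.42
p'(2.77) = 52.09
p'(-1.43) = 0.53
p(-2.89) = 51.15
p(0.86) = 5.66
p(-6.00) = 20.77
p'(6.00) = 427.28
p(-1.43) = -0.04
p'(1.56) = -6.72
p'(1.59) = -5.64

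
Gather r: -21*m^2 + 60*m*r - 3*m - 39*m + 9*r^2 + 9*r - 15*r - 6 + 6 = -21*m^2 - 42*m + 9*r^2 + r*(60*m - 6)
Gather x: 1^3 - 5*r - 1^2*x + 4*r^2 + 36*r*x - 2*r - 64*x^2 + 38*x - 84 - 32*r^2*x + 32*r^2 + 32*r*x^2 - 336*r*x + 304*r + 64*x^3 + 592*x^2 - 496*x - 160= 36*r^2 + 297*r + 64*x^3 + x^2*(32*r + 528) + x*(-32*r^2 - 300*r - 459) - 243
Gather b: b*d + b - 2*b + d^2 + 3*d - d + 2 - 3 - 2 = b*(d - 1) + d^2 + 2*d - 3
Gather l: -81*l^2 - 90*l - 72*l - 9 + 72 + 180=-81*l^2 - 162*l + 243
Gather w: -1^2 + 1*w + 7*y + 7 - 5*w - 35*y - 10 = -4*w - 28*y - 4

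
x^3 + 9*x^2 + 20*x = x*(x + 4)*(x + 5)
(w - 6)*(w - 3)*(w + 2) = w^3 - 7*w^2 + 36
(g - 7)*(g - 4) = g^2 - 11*g + 28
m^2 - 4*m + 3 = (m - 3)*(m - 1)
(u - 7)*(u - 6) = u^2 - 13*u + 42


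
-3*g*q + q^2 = q*(-3*g + q)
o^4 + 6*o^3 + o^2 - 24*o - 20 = (o - 2)*(o + 1)*(o + 2)*(o + 5)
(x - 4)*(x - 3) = x^2 - 7*x + 12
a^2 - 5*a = a*(a - 5)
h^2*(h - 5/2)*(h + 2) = h^4 - h^3/2 - 5*h^2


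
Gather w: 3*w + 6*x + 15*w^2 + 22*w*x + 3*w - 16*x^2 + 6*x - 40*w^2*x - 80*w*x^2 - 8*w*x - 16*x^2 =w^2*(15 - 40*x) + w*(-80*x^2 + 14*x + 6) - 32*x^2 + 12*x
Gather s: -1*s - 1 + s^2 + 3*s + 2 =s^2 + 2*s + 1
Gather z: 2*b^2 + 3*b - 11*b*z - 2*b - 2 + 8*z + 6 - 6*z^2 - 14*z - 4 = 2*b^2 + b - 6*z^2 + z*(-11*b - 6)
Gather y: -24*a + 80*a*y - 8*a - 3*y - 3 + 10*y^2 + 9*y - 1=-32*a + 10*y^2 + y*(80*a + 6) - 4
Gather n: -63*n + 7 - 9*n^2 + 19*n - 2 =-9*n^2 - 44*n + 5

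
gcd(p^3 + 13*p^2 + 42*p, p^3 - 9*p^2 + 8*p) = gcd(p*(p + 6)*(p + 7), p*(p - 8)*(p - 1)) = p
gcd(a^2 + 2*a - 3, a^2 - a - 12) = a + 3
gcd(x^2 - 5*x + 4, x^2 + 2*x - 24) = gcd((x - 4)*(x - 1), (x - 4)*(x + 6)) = x - 4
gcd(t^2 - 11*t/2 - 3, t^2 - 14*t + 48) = t - 6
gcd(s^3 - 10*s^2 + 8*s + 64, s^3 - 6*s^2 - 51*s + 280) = s - 8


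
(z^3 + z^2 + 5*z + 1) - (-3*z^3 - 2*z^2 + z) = 4*z^3 + 3*z^2 + 4*z + 1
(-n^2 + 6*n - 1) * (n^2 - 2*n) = -n^4 + 8*n^3 - 13*n^2 + 2*n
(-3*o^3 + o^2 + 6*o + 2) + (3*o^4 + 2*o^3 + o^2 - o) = 3*o^4 - o^3 + 2*o^2 + 5*o + 2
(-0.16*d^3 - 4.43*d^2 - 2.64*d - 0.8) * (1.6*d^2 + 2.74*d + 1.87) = -0.256*d^5 - 7.5264*d^4 - 16.6614*d^3 - 16.7977*d^2 - 7.1288*d - 1.496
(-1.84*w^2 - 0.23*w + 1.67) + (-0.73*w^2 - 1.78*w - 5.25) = -2.57*w^2 - 2.01*w - 3.58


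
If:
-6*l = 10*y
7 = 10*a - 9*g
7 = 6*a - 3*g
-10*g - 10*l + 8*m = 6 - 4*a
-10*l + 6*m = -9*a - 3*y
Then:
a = 7/4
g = 7/6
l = 475/86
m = 8501/1032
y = -285/86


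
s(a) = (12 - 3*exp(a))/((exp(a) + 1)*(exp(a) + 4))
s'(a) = -(12 - 3*exp(a))*exp(a)/((exp(a) + 1)*(exp(a) + 4)^2) - (12 - 3*exp(a))*exp(a)/((exp(a) + 1)^2*(exp(a) + 4)) - 3*exp(a)/((exp(a) + 1)*(exp(a) + 4))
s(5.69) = -0.01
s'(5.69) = 0.01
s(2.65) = -0.11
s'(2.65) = 0.04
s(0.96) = 0.17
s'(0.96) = -0.52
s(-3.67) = 2.89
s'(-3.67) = -0.11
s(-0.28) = 1.17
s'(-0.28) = -0.96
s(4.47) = -0.03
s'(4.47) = 0.03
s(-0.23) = 1.12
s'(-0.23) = -0.96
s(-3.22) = 2.83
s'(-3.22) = -0.17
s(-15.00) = 3.00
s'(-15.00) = 0.00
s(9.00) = 0.00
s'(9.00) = 0.00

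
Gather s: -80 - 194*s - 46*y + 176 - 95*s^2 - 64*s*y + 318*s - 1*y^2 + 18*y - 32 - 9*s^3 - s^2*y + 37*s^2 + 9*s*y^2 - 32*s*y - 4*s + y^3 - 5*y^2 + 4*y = -9*s^3 + s^2*(-y - 58) + s*(9*y^2 - 96*y + 120) + y^3 - 6*y^2 - 24*y + 64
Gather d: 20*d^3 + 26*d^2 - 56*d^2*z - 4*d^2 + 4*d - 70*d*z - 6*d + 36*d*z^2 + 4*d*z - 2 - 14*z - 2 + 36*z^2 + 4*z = 20*d^3 + d^2*(22 - 56*z) + d*(36*z^2 - 66*z - 2) + 36*z^2 - 10*z - 4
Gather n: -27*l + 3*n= -27*l + 3*n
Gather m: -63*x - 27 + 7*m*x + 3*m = m*(7*x + 3) - 63*x - 27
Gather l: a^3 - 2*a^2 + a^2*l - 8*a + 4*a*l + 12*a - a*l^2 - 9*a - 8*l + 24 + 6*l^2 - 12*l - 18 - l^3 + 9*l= a^3 - 2*a^2 - 5*a - l^3 + l^2*(6 - a) + l*(a^2 + 4*a - 11) + 6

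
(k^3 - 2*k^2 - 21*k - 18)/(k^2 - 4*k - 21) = (k^2 - 5*k - 6)/(k - 7)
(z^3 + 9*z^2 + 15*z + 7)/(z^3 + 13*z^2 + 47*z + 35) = (z + 1)/(z + 5)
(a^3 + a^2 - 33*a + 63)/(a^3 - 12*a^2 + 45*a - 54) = (a + 7)/(a - 6)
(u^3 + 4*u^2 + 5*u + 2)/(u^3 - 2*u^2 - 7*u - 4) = (u + 2)/(u - 4)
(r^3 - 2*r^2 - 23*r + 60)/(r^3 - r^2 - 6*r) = (r^2 + r - 20)/(r*(r + 2))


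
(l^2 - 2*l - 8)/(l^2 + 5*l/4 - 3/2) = 4*(l - 4)/(4*l - 3)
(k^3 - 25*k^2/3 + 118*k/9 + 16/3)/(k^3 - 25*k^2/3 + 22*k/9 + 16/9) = (3*k^2 - 26*k + 48)/(3*k^2 - 26*k + 16)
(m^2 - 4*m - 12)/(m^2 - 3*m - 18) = (m + 2)/(m + 3)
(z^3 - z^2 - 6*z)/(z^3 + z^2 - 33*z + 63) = z*(z + 2)/(z^2 + 4*z - 21)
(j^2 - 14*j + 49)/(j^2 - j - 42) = (j - 7)/(j + 6)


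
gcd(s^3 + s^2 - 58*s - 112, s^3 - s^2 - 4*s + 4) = s + 2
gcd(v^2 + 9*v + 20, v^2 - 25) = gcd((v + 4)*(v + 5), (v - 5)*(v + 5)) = v + 5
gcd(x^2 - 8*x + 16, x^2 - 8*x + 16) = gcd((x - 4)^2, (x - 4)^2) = x^2 - 8*x + 16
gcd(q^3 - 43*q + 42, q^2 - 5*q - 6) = q - 6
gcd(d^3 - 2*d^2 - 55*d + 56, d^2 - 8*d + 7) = d - 1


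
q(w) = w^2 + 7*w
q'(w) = 2*w + 7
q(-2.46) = -11.17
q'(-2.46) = 2.08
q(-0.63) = -4.01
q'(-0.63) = 5.74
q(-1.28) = -7.32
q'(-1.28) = 4.44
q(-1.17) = -6.82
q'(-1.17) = 4.66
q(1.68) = 14.58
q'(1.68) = 10.36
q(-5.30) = -9.01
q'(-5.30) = -3.60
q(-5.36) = -8.79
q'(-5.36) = -3.72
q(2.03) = 18.33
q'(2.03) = 11.06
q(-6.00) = -6.00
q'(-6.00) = -5.00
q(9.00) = 144.00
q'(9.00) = 25.00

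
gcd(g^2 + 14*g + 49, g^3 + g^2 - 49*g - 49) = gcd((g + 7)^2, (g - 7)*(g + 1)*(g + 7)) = g + 7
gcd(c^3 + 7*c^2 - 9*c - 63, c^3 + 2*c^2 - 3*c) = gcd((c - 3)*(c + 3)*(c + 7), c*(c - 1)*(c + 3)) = c + 3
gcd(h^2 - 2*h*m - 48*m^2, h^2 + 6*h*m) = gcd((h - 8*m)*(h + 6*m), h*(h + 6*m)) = h + 6*m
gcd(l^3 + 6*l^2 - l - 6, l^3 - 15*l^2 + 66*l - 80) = 1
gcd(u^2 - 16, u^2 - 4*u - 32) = u + 4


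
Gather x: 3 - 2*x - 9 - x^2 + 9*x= -x^2 + 7*x - 6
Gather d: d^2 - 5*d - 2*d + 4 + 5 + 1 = d^2 - 7*d + 10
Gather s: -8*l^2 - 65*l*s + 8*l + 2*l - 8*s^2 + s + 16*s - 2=-8*l^2 + 10*l - 8*s^2 + s*(17 - 65*l) - 2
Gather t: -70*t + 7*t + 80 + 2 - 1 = 81 - 63*t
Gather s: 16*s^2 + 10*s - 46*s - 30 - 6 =16*s^2 - 36*s - 36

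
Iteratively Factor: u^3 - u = (u)*(u^2 - 1) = u*(u - 1)*(u + 1)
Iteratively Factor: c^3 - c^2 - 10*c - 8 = (c - 4)*(c^2 + 3*c + 2) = (c - 4)*(c + 1)*(c + 2)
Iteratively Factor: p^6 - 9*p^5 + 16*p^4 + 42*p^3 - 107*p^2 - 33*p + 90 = (p + 1)*(p^5 - 10*p^4 + 26*p^3 + 16*p^2 - 123*p + 90) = (p - 1)*(p + 1)*(p^4 - 9*p^3 + 17*p^2 + 33*p - 90) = (p - 1)*(p + 1)*(p + 2)*(p^3 - 11*p^2 + 39*p - 45) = (p - 3)*(p - 1)*(p + 1)*(p + 2)*(p^2 - 8*p + 15) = (p - 5)*(p - 3)*(p - 1)*(p + 1)*(p + 2)*(p - 3)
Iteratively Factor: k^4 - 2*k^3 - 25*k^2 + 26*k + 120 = (k + 2)*(k^3 - 4*k^2 - 17*k + 60) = (k - 5)*(k + 2)*(k^2 + k - 12) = (k - 5)*(k - 3)*(k + 2)*(k + 4)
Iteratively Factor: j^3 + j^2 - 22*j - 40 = (j - 5)*(j^2 + 6*j + 8) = (j - 5)*(j + 4)*(j + 2)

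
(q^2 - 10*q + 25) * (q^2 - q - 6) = q^4 - 11*q^3 + 29*q^2 + 35*q - 150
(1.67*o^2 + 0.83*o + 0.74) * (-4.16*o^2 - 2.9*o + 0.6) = -6.9472*o^4 - 8.2958*o^3 - 4.4834*o^2 - 1.648*o + 0.444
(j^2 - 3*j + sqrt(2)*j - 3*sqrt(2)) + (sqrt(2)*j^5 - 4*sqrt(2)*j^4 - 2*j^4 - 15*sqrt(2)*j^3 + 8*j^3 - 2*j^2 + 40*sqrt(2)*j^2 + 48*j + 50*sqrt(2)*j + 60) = sqrt(2)*j^5 - 4*sqrt(2)*j^4 - 2*j^4 - 15*sqrt(2)*j^3 + 8*j^3 - j^2 + 40*sqrt(2)*j^2 + 45*j + 51*sqrt(2)*j - 3*sqrt(2) + 60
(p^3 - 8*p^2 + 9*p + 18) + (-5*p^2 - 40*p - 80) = p^3 - 13*p^2 - 31*p - 62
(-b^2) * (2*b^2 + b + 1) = -2*b^4 - b^3 - b^2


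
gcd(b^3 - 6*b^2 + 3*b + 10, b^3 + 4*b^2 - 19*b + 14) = b - 2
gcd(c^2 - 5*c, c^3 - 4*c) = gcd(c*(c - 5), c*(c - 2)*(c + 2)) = c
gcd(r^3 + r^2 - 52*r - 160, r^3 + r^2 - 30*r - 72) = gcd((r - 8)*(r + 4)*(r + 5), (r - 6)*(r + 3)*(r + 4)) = r + 4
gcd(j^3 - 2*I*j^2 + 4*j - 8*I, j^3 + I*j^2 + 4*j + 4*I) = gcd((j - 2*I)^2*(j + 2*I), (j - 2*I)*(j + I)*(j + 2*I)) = j^2 + 4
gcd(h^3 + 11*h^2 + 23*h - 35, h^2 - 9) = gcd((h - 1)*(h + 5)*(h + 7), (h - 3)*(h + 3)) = 1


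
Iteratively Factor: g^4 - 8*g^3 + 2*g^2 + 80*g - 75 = (g - 5)*(g^3 - 3*g^2 - 13*g + 15) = (g - 5)*(g - 1)*(g^2 - 2*g - 15) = (g - 5)*(g - 1)*(g + 3)*(g - 5)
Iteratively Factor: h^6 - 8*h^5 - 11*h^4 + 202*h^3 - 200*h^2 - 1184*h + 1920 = (h + 3)*(h^5 - 11*h^4 + 22*h^3 + 136*h^2 - 608*h + 640) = (h - 4)*(h + 3)*(h^4 - 7*h^3 - 6*h^2 + 112*h - 160) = (h - 4)*(h + 3)*(h + 4)*(h^3 - 11*h^2 + 38*h - 40) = (h - 5)*(h - 4)*(h + 3)*(h + 4)*(h^2 - 6*h + 8) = (h - 5)*(h - 4)^2*(h + 3)*(h + 4)*(h - 2)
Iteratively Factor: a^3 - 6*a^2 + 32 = (a - 4)*(a^2 - 2*a - 8) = (a - 4)*(a + 2)*(a - 4)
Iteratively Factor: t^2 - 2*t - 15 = (t + 3)*(t - 5)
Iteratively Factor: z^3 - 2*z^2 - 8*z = (z)*(z^2 - 2*z - 8) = z*(z + 2)*(z - 4)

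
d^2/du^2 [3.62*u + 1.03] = 0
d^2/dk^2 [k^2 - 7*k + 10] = 2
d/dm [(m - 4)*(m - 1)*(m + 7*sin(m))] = (m - 4)*(m - 1)*(7*cos(m) + 1) + (m - 4)*(m + 7*sin(m)) + (m - 1)*(m + 7*sin(m))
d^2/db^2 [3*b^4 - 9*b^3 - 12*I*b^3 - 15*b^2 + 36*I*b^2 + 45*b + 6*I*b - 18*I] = 36*b^2 + b*(-54 - 72*I) - 30 + 72*I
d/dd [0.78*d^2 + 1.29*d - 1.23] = 1.56*d + 1.29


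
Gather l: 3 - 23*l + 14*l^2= 14*l^2 - 23*l + 3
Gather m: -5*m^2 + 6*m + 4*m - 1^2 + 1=-5*m^2 + 10*m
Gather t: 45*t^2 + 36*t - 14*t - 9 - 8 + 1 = 45*t^2 + 22*t - 16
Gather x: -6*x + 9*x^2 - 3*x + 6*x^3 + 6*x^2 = 6*x^3 + 15*x^2 - 9*x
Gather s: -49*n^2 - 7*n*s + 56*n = -49*n^2 - 7*n*s + 56*n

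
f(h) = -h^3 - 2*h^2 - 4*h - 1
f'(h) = -3*h^2 - 4*h - 4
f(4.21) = -127.91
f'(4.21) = -74.01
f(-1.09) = 2.28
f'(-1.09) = -3.20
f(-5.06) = 97.59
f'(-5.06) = -60.57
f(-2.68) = 14.60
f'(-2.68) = -14.83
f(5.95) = -306.25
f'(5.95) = -134.01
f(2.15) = -28.78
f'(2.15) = -26.47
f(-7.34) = 316.06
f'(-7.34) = -136.27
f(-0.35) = 0.20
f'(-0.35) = -2.97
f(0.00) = -1.00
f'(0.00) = -4.00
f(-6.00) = 167.00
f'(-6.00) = -88.00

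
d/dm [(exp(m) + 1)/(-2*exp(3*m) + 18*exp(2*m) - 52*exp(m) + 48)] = (exp(3*m) - 3*exp(2*m) - 9*exp(m) + 25)*exp(m)/(exp(6*m) - 18*exp(5*m) + 133*exp(4*m) - 516*exp(3*m) + 1108*exp(2*m) - 1248*exp(m) + 576)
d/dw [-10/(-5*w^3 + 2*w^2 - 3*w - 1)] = 10*(-15*w^2 + 4*w - 3)/(5*w^3 - 2*w^2 + 3*w + 1)^2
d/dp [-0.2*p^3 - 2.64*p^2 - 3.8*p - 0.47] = -0.6*p^2 - 5.28*p - 3.8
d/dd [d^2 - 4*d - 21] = 2*d - 4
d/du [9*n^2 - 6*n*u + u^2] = -6*n + 2*u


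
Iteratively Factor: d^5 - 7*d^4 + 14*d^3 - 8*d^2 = (d - 4)*(d^4 - 3*d^3 + 2*d^2) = (d - 4)*(d - 1)*(d^3 - 2*d^2) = d*(d - 4)*(d - 1)*(d^2 - 2*d) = d^2*(d - 4)*(d - 1)*(d - 2)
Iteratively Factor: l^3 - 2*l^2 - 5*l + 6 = (l + 2)*(l^2 - 4*l + 3) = (l - 3)*(l + 2)*(l - 1)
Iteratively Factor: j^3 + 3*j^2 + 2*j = (j + 2)*(j^2 + j) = j*(j + 2)*(j + 1)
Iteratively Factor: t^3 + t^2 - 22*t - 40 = (t + 2)*(t^2 - t - 20) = (t + 2)*(t + 4)*(t - 5)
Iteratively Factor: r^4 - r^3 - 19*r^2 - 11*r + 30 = (r - 5)*(r^3 + 4*r^2 + r - 6) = (r - 5)*(r - 1)*(r^2 + 5*r + 6) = (r - 5)*(r - 1)*(r + 2)*(r + 3)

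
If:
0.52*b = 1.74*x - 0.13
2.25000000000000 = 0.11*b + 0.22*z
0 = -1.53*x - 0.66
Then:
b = -1.69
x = -0.43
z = 11.07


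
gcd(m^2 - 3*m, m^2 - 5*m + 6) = m - 3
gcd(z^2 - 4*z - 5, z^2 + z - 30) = z - 5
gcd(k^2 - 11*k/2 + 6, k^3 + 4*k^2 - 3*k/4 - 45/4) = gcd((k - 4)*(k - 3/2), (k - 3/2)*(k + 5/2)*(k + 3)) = k - 3/2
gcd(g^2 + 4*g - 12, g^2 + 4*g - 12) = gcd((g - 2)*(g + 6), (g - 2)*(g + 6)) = g^2 + 4*g - 12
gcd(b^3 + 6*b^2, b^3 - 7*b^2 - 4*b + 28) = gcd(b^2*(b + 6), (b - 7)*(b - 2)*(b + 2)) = 1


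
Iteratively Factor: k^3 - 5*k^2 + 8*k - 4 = (k - 1)*(k^2 - 4*k + 4) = (k - 2)*(k - 1)*(k - 2)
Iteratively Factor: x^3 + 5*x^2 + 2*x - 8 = (x + 2)*(x^2 + 3*x - 4) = (x + 2)*(x + 4)*(x - 1)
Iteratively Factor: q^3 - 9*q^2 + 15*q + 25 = (q + 1)*(q^2 - 10*q + 25) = (q - 5)*(q + 1)*(q - 5)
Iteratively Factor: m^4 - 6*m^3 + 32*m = (m - 4)*(m^3 - 2*m^2 - 8*m) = (m - 4)^2*(m^2 + 2*m) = m*(m - 4)^2*(m + 2)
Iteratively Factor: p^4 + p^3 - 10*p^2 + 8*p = (p + 4)*(p^3 - 3*p^2 + 2*p) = (p - 2)*(p + 4)*(p^2 - p) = (p - 2)*(p - 1)*(p + 4)*(p)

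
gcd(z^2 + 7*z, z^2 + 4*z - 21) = z + 7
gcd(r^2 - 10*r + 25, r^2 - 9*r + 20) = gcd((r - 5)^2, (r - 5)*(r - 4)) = r - 5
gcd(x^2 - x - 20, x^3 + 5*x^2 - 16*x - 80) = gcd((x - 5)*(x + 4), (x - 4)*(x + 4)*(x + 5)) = x + 4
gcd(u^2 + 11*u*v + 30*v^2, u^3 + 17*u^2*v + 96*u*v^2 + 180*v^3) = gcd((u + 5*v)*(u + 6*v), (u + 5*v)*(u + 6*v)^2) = u^2 + 11*u*v + 30*v^2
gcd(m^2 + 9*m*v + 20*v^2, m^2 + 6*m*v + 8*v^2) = m + 4*v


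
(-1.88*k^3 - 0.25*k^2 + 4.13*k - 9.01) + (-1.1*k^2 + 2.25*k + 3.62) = -1.88*k^3 - 1.35*k^2 + 6.38*k - 5.39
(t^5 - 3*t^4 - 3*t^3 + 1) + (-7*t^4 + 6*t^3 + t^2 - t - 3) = t^5 - 10*t^4 + 3*t^3 + t^2 - t - 2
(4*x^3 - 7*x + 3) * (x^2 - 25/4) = 4*x^5 - 32*x^3 + 3*x^2 + 175*x/4 - 75/4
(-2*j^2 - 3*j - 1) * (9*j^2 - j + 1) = -18*j^4 - 25*j^3 - 8*j^2 - 2*j - 1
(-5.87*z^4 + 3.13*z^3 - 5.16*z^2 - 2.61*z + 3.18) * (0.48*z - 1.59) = -2.8176*z^5 + 10.8357*z^4 - 7.4535*z^3 + 6.9516*z^2 + 5.6763*z - 5.0562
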